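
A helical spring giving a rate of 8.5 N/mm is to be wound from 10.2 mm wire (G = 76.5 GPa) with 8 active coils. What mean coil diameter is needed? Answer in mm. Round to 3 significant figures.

D = (Gd⁴/(8N_a·k))^(1/3) = (76.5×10³·10.2⁴/(8·8·8.5))^(1/3)
  = (1.52217e+06)^(1/3) = 115.0326 mm

115 mm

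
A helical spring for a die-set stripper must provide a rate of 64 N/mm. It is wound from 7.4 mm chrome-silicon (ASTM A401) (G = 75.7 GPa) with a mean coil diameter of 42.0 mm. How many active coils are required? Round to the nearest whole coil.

6

N_a = Gd⁴/(8D³k) = (75.7×10³ × 7.4⁴)/(8 × 42.0³ × 64)
    = 2.26998e+08 / 3.79331e+07 = 5.984 → 6 coils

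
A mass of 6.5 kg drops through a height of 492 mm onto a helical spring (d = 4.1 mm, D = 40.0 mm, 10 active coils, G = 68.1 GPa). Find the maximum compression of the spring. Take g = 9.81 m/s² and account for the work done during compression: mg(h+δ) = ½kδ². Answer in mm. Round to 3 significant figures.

k = Gd⁴/(8D³N_a) = (68.1×10³)(4.1⁴)/(8·40.0³·10) = 3.7585 N/mm
W = mg = 6.5 × 9.81 = 63.765 N
½kδ² − Wδ − Wh = 0 → δ = (W + √(W² + 2kWh))/k
δ = (63.765 + √(4066 + 235825))/3.7585 = (63.765 + 489.79)/3.7585 = 147.28 mm

147 mm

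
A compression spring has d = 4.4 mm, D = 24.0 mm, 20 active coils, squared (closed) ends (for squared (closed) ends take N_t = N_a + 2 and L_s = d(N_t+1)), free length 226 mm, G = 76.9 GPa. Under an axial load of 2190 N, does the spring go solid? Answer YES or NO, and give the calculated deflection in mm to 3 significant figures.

k = Gd⁴/(8D³N_a) = (76.9×10³)(4.4⁴)/(8·24.0³·20) = 13.031 N/mm
N_t = 22; L_s = 4.4·23 = 101.2 mm; δ_solid = L₀ − L_s = 226 − 101.2 = 124.8 mm
δ = F/k = 2190/13.031 = 168.06 mm
δ ≥ δ_solid → spring goes solid

YES, δ = 168 mm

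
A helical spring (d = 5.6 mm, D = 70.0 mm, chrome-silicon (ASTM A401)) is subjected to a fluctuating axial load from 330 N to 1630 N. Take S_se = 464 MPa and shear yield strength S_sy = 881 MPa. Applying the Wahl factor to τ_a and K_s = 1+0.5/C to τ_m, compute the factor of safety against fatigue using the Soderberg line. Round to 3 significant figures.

C = D/d = 70.0/5.6 = 12.5000; K_W = (4C−1)/(4C−4)+0.615/C = 1.1144; K_s = 1+0.5/C = 1.0400
F_a = (F_max−F_min)/2 = 650 N; F_m = (F_max+F_min)/2 = 980 N
τ_a = K_W·8F_aD/(πd³) = 1.1144 × 659.76 = 735.25 MPa
τ_m = K_s·8F_mD/(πd³) = 1.0400 × 994.72 = 1034.5 MPa
Soderberg: 1/n_f = τ_a/S_se + τ_m/S_sy = 735.25/464 + 1034.5/881 = 1.58459 + 1.17424 = 2.7588
n_f = 1/2.7588 = 0.3625

0.362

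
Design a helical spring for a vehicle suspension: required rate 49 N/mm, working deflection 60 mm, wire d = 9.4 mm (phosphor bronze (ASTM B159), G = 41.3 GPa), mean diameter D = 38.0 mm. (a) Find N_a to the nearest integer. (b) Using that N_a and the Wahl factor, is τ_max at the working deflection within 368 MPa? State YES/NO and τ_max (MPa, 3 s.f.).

N_a = Gd⁴/(8D³k) = (41.3×10³)(9.4⁴)/(8·38.0³·49) = 14.99 → N_a = 15
Actual rate k = Gd⁴/(8D³·15) = 48.97 N/mm
Working load F = kδ = 48.97·60 = 2938.2 N
C = 38.0/9.4 = 4.0426; K_W = (4C−1)/(4C−4)+0.615/C = 1.3986
τ_max = K_W·8FD/(πd³) = 1.3986·342.31 = 478.77 MPa
τ_max > 368 MPa → exceeds allowable

(a) 15 coils; (b) NO, τ_max = 479 MPa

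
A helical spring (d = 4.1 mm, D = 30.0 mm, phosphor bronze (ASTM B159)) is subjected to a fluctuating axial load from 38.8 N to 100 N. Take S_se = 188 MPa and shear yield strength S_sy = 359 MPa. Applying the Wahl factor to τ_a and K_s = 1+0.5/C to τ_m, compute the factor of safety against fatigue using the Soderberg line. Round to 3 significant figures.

C = D/d = 30.0/4.1 = 7.3171; K_W = (4C−1)/(4C−4)+0.615/C = 1.2028; K_s = 1+0.5/C = 1.0683
F_a = (F_max−F_min)/2 = 30.6 N; F_m = (F_max+F_min)/2 = 69.4 N
τ_a = K_W·8F_aD/(πd³) = 1.2028 × 33.918 = 40.796 MPa
τ_m = K_s·8F_mD/(πd³) = 1.0683 × 76.925 = 82.182 MPa
Soderberg: 1/n_f = τ_a/S_se + τ_m/S_sy = 40.796/188 + 82.182/359 = 0.21700 + 0.22892 = 0.44592
n_f = 1/0.44592 = 2.243

2.24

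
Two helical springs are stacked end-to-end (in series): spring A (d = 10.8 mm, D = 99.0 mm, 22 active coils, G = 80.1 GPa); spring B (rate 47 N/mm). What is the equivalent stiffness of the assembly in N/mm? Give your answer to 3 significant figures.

5.62 N/mm

k_A = Gd⁴/(8D³N_a) = (80.1×10³)(10.8⁴)/(8·99.0³·22) = 6.3813 N/mm
Series: 1/k_eq = 1/6.3813 + 1/47 = 0.17798; k_eq = 5.6185 N/mm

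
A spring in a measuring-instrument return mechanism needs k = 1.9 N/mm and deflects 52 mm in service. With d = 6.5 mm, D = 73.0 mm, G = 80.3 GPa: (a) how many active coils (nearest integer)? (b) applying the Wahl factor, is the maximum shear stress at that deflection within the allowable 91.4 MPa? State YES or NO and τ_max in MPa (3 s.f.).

N_a = Gd⁴/(8D³k) = (80.3×10³)(6.5⁴)/(8·73.0³·1.9) = 24.24 → N_a = 24
Actual rate k = Gd⁴/(8D³·24) = 1.9191 N/mm
Working load F = kδ = 1.9191·52 = 99.794 N
C = 73.0/6.5 = 11.2308; K_W = (4C−1)/(4C−4)+0.615/C = 1.1281
τ_max = K_W·8FD/(πd³) = 1.1281·67.55 = 76.201 MPa
τ_max ≤ 91.4 MPa → acceptable

(a) 24 coils; (b) YES, τ_max = 76.2 MPa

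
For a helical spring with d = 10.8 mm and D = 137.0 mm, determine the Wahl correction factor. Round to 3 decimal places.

1.113

C = D/d = 137.0/10.8 = 12.6852
K_W = (4C−1)/(4C−4) + 0.615/C = 49.741/46.741 + 0.0485 = 1.1127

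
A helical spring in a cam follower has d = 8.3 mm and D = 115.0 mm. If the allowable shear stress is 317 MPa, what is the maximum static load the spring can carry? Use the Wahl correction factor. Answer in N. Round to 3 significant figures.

561 N

C = D/d = 115.0/8.3 = 13.8554
K_W = (4C−1)/(4C−4) + 0.615/C = 54.422/51.422 + 0.0444 = 1.1027
τ_max = K·8FD/(πd³) → F_max = τ_allow·πd³/(8DK)
F_max = 317·π·8.3³/(8·115.0·1.1027) = 5.6943e+05/1014.5 = 561.29 N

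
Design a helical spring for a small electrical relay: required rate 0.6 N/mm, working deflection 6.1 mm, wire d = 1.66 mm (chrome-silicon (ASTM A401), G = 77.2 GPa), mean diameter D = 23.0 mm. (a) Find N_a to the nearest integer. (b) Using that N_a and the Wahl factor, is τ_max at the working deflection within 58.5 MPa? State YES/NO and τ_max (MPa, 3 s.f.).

N_a = Gd⁴/(8D³k) = (77.2×10³)(1.66⁴)/(8·23.0³·0.6) = 10.04 → N_a = 10
Actual rate k = Gd⁴/(8D³·10) = 0.60225 N/mm
Working load F = kδ = 0.60225·6.1 = 3.6737 N
C = 23.0/1.66 = 13.8554; K_W = (4C−1)/(4C−4)+0.615/C = 1.1027
τ_max = K_W·8FD/(πd³) = 1.1027·47.038 = 51.87 MPa
τ_max ≤ 58.5 MPa → acceptable

(a) 10 coils; (b) YES, τ_max = 51.9 MPa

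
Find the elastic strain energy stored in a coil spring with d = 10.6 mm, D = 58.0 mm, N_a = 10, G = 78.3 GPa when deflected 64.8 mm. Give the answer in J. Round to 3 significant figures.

133 J

k = Gd⁴/(8D³N_a) = (78.3×10³)(10.6⁴)/(8·58.0³·10) = 63.33 N/mm
U = ½kδ² = 0.5 × 63.33 × 64.8² = 1.3296e+05 N·mm = 132.96 J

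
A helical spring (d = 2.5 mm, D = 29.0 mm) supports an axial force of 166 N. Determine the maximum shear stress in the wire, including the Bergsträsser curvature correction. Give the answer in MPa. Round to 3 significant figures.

Spring index C = D/d = 29.0/2.5 = 11.6000
K_B = (4C+2)/(4C−3) = 48.400/43.400 = 1.1152
τ₀ = 8FD/(πd³) = 8·166·29.0/(π·2.5³) = 38512/49.087 = 784.56 MPa
τ_max = K·τ₀ = 1.1152 × 784.56 = 874.95 MPa

875 MPa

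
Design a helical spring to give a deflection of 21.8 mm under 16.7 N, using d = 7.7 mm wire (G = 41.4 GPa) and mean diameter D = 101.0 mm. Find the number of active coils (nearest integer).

Required rate k = F/δ = 16.7/21.8 = 0.76606 N/mm
N_a = Gd⁴/(8D³k) = (41.4×10³ × 7.7⁴)/(8 × 101.0³ × 0.76606)
    = 1.45534e+08 / 6.31414e+06 = 23.05 → 23 coils

23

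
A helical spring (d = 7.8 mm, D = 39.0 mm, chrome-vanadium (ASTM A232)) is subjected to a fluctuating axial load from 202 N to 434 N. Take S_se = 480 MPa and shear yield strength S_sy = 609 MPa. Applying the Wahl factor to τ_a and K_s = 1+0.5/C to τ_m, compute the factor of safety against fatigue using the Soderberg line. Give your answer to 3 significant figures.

5.36

C = D/d = 39.0/7.8 = 5.0000; K_W = (4C−1)/(4C−4)+0.615/C = 1.3105; K_s = 1+0.5/C = 1.1000
F_a = (F_max−F_min)/2 = 116 N; F_m = (F_max+F_min)/2 = 318 N
τ_a = K_W·8F_aD/(πd³) = 1.3105 × 24.276 = 31.814 MPa
τ_m = K_s·8F_mD/(πd³) = 1.1000 × 66.55 = 73.205 MPa
Soderberg: 1/n_f = τ_a/S_se + τ_m/S_sy = 31.814/480 + 73.205/609 = 0.06628 + 0.12021 = 0.18648
n_f = 1/0.18648 = 5.362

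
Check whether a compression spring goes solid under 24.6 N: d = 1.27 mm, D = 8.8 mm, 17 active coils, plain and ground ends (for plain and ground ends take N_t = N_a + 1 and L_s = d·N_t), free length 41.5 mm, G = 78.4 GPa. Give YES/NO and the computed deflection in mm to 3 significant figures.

NO, δ = 11.2 mm

k = Gd⁴/(8D³N_a) = (78.4×10³)(1.27⁴)/(8·8.8³·17) = 2.2006 N/mm
N_t = 18; L_s = 1.27·18 = 22.86 mm; δ_solid = L₀ − L_s = 41.5 − 22.86 = 18.64 mm
δ = F/k = 24.6/2.2006 = 11.179 mm
δ < δ_solid → spring does not go solid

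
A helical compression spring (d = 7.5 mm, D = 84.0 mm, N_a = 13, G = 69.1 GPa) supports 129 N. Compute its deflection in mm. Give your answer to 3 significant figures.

36.4 mm

k = Gd⁴/(8D³N_a) = (69.1×10³)(7.5⁴)/(8·84.0³·13) = 3.5469 N/mm
δ = F/k = 129 / 3.5469 = 36.37 mm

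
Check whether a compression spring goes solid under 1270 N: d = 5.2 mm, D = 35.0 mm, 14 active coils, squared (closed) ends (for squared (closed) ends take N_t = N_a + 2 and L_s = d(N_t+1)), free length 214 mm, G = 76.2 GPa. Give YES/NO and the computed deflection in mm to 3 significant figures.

NO, δ = 109 mm

k = Gd⁴/(8D³N_a) = (76.2×10³)(5.2⁴)/(8·35.0³·14) = 11.602 N/mm
N_t = 16; L_s = 5.2·17 = 88.4 mm; δ_solid = L₀ − L_s = 214 − 88.4 = 125.6 mm
δ = F/k = 1270/11.602 = 109.46 mm
δ < δ_solid → spring does not go solid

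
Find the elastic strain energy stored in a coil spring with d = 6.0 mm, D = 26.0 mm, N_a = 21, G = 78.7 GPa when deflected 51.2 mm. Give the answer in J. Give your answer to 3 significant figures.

k = Gd⁴/(8D³N_a) = (78.7×10³)(6.0⁴)/(8·26.0³·21) = 34.542 N/mm
U = ½kδ² = 0.5 × 34.542 × 51.2² = 45275 N·mm = 45.275 J

45.3 J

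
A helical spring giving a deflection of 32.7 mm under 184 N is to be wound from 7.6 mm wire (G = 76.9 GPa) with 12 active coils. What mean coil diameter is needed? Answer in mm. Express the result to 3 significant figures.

Required rate k = F/δ = 184/32.7 = 5.6269 N/mm
D = (Gd⁴/(8N_a·k))^(1/3) = (76.9×10³·7.6⁴/(8·12·5.6269))^(1/3)
  = (474941)^(1/3) = 78.0213 mm

78.0 mm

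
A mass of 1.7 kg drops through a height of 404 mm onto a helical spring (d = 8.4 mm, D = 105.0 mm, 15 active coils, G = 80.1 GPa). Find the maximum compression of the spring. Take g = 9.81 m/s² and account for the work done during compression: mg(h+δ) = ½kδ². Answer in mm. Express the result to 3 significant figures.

k = Gd⁴/(8D³N_a) = (80.1×10³)(8.4⁴)/(8·105.0³·15) = 2.8708 N/mm
W = mg = 1.7 × 9.81 = 16.677 N
½kδ² − Wδ − Wh = 0 → δ = (W + √(W² + 2kWh))/k
δ = (16.677 + √(278.12 + 38683.9))/2.8708 = (16.677 + 197.39)/2.8708 = 74.567 mm

74.6 mm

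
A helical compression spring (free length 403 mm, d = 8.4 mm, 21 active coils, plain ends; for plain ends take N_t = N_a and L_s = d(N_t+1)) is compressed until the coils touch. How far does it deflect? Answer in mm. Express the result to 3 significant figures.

N_t = 21; L_s = 8.4·22 = 184.8 mm
δ_solid = L₀ − L_s = 403 − 184.8 = 218.2 mm

218 mm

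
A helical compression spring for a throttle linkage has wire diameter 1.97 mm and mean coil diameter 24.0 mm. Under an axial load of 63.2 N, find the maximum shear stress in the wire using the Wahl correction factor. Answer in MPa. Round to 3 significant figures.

Spring index C = D/d = 24.0/1.97 = 12.1827
K_W = (4C−1)/(4C−4) + 0.615/C = 47.731/44.731 + 0.0505 = 1.1175
τ₀ = 8FD/(πd³) = 8·63.2·24.0/(π·1.97³) = 12134.4/24.019 = 505.21 MPa
τ_max = K·τ₀ = 1.1175 × 505.21 = 564.59 MPa

565 MPa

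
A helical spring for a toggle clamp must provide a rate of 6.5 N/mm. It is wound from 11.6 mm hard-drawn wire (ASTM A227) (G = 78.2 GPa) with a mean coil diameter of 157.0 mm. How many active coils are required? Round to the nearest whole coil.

N_a = Gd⁴/(8D³k) = (78.2×10³ × 11.6⁴)/(8 × 157.0³ × 6.5)
    = 1.41592e+09 / 2.01234e+08 = 7.036 → 7 coils

7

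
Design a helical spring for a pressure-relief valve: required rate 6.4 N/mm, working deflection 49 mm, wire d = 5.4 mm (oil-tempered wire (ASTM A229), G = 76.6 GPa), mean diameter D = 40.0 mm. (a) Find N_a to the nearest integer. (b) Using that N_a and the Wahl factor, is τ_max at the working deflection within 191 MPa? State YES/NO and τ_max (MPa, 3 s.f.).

(a) 20 coils; (b) NO, τ_max = 242 MPa

N_a = Gd⁴/(8D³k) = (76.6×10³)(5.4⁴)/(8·40.0³·6.4) = 19.88 → N_a = 20
Actual rate k = Gd⁴/(8D³·20) = 6.3607 N/mm
Working load F = kδ = 6.3607·49 = 311.67 N
C = 40.0/5.4 = 7.4074; K_W = (4C−1)/(4C−4)+0.615/C = 1.2001
τ_max = K_W·8FD/(πd³) = 1.2001·201.61 = 241.95 MPa
τ_max > 191 MPa → exceeds allowable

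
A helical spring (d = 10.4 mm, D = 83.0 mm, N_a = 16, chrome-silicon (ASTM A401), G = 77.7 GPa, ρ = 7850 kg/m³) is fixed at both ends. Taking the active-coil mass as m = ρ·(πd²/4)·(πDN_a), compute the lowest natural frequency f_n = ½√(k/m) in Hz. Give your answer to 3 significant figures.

k = Gd⁴/(8D³N_a) = (77.7×10³)(10.4⁴)/(8·83.0³·16) = 12.42 N/mm = 12420 N/m
Wire length L = πDN_a = π·83.0·16 = 4172 mm
m = ρ·(πd²/4)·L = 7850 × 84.949×10⁻⁶ m² × 4.172 m = 2.7821 kg
f_n = ½√(k/m) = 0.5·√(12420/2.7821) = 0.5·√(4464.1) = 33.407 Hz

33.4 Hz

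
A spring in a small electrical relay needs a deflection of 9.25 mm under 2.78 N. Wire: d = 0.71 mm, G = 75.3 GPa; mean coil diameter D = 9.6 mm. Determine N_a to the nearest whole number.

9

Required rate k = F/δ = 2.78/9.25 = 0.30054 N/mm
N_a = Gd⁴/(8D³k) = (75.3×10³ × 0.71⁴)/(8 × 9.6³ × 0.30054)
    = 19135 / 2127.19 = 8.995 → 9 coils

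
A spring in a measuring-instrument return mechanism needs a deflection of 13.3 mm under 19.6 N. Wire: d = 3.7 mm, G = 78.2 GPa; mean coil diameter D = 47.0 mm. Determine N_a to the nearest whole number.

Required rate k = F/δ = 19.6/13.3 = 1.4737 N/mm
N_a = Gd⁴/(8D³k) = (78.2×10³ × 3.7⁴)/(8 × 47.0³ × 1.4737)
    = 1.46559e+07 / 1.22402e+06 = 11.97 → 12 coils

12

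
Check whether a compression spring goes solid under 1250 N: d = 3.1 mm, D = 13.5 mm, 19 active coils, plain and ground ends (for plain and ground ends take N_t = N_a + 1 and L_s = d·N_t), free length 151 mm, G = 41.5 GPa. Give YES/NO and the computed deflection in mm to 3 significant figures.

YES, δ = 122 mm

k = Gd⁴/(8D³N_a) = (41.5×10³)(3.1⁴)/(8·13.5³·19) = 10.248 N/mm
N_t = 20; L_s = 3.1·20 = 62 mm; δ_solid = L₀ − L_s = 151 − 62 = 89 mm
δ = F/k = 1250/10.248 = 121.97 mm
δ ≥ δ_solid → spring goes solid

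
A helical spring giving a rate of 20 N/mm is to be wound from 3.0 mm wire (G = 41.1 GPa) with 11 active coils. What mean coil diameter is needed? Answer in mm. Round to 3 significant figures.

D = (Gd⁴/(8N_a·k))^(1/3) = (41.1×10³·3.0⁴/(8·11·20))^(1/3)
  = (1891.53)^(1/3) = 12.3672 mm

12.4 mm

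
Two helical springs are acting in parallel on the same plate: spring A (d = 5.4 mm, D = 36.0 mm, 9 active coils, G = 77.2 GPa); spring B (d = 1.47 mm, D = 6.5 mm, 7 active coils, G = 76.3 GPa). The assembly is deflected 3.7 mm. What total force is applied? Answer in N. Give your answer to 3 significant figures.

k_A = Gd⁴/(8D³N_a) = (77.2×10³)(5.4⁴)/(8·36.0³·9) = 19.541 N/mm
k_B = Gd⁴/(8D³N_a) = (76.3×10³)(1.47⁴)/(8·6.5³·7) = 23.167 N/mm
Parallel: k_eq = 19.541 + 23.167 = 42.708 N/mm
F = k_eq·δ = 42.708·3.7 = 158.02 N

158 N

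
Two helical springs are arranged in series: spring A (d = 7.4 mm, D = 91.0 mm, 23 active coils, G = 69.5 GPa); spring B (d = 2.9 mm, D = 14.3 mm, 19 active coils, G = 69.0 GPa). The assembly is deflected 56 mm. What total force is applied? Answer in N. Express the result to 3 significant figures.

74.0 N

k_A = Gd⁴/(8D³N_a) = (69.5×10³)(7.4⁴)/(8·91.0³·23) = 1.503 N/mm
k_B = Gd⁴/(8D³N_a) = (69.0×10³)(2.9⁴)/(8·14.3³·19) = 10.98 N/mm
Series: 1/k_eq = 1/1.503 + 1/10.98 = 0.7564; k_eq = 1.3221 N/mm
F = k_eq·δ = 1.3221·56 = 74.035 N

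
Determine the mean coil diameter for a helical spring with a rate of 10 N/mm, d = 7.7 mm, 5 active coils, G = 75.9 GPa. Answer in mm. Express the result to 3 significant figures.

87.4 mm

D = (Gd⁴/(8N_a·k))^(1/3) = (75.9×10³·7.7⁴/(8·5·10))^(1/3)
  = (667029)^(1/3) = 87.3739 mm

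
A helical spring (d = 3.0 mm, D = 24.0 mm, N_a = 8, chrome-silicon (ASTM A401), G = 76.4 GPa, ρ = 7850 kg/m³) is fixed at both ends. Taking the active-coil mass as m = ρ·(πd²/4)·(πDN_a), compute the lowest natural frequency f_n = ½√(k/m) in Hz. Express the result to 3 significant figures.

229 Hz

k = Gd⁴/(8D³N_a) = (76.4×10³)(3.0⁴)/(8·24.0³·8) = 6.9946 N/mm = 6994.6 N/m
Wire length L = πDN_a = π·24.0·8 = 603.19 mm
m = ρ·(πd²/4)·L = 7850 × 7.0686×10⁻⁶ m² × 0.60319 m = 0.03347 kg
f_n = ½√(k/m) = 0.5·√(6994.6/0.03347) = 0.5·√(2.0898e+05) = 228.57 Hz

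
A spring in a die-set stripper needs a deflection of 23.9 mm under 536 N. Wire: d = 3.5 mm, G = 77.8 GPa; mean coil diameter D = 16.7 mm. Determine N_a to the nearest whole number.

Required rate k = F/δ = 536/23.9 = 22.427 N/mm
N_a = Gd⁴/(8D³k) = (77.8×10³ × 3.5⁴)/(8 × 16.7³ × 22.427)
    = 1.16749e+07 / 835615 = 13.97 → 14 coils

14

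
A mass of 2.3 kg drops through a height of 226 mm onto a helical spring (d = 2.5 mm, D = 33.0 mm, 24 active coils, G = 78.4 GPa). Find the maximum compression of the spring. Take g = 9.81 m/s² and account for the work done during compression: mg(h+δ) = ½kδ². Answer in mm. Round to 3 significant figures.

k = Gd⁴/(8D³N_a) = (78.4×10³)(2.5⁴)/(8·33.0³·24) = 0.44385 N/mm
W = mg = 2.3 × 9.81 = 22.563 N
½kδ² − Wδ − Wh = 0 → δ = (W + √(W² + 2kWh))/k
δ = (22.563 + √(509.09 + 4526.56))/0.44385 = (22.563 + 70.962)/0.44385 = 210.72 mm

211 mm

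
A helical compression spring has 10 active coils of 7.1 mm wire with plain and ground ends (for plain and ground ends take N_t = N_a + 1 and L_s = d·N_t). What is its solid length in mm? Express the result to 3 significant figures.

78.1 mm

plain and ground ends: N_t = N_a + 1 = 10 + 1 = 11
L_s = d·N_t = 7.1 × 11 = 78.1 mm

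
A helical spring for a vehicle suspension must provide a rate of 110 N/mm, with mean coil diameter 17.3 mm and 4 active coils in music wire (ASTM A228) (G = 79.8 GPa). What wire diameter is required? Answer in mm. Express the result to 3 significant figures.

d = (8D³N_a·k / G)^(1/4) = (8·17.3³·4·110 / (79.8×10³))^0.25
  = (228.39)^0.25 = 3.8875 mm

3.89 mm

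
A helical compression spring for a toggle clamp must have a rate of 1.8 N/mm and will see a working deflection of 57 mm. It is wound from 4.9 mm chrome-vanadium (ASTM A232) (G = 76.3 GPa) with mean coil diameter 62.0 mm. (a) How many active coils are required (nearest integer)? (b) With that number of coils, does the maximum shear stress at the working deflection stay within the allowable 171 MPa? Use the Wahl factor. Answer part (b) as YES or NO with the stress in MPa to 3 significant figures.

N_a = Gd⁴/(8D³k) = (76.3×10³)(4.9⁴)/(8·62.0³·1.8) = 12.82 → N_a = 13
Actual rate k = Gd⁴/(8D³·13) = 1.7746 N/mm
Working load F = kδ = 1.7746·57 = 101.15 N
C = 62.0/4.9 = 12.6531; K_W = (4C−1)/(4C−4)+0.615/C = 1.1130
τ_max = K_W·8FD/(πd³) = 1.1130·135.74 = 151.08 MPa
τ_max ≤ 171 MPa → acceptable

(a) 13 coils; (b) YES, τ_max = 151 MPa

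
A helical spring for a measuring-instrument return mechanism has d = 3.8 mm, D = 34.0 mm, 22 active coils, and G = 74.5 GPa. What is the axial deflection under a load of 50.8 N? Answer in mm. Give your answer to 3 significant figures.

22.6 mm

k = Gd⁴/(8D³N_a) = (74.5×10³)(3.8⁴)/(8·34.0³·22) = 2.2456 N/mm
δ = F/k = 50.8 / 2.2456 = 22.622 mm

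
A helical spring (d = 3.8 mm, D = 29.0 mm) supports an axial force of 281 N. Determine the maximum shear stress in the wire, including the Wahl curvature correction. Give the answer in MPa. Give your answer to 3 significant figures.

Spring index C = D/d = 29.0/3.8 = 7.6316
K_W = (4C−1)/(4C−4) + 0.615/C = 29.526/26.526 + 0.0806 = 1.1937
τ₀ = 8FD/(πd³) = 8·281·29.0/(π·3.8³) = 65192/172.39 = 378.18 MPa
τ_max = K·τ₀ = 1.1937 × 378.18 = 451.42 MPa

451 MPa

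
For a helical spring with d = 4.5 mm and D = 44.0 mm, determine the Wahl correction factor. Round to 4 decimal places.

C = D/d = 44.0/4.5 = 9.7778
K_W = (4C−1)/(4C−4) + 0.615/C = 38.111/35.111 + 0.0629 = 1.1483

1.1483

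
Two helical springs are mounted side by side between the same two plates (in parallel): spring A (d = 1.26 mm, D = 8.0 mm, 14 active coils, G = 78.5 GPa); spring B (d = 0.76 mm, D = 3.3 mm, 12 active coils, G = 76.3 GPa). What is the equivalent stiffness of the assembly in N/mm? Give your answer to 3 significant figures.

10.8 N/mm

k_A = Gd⁴/(8D³N_a) = (78.5×10³)(1.26⁴)/(8·8.0³·14) = 3.4504 N/mm
k_B = Gd⁴/(8D³N_a) = (76.3×10³)(0.76⁴)/(8·3.3³·12) = 7.3785 N/mm
Parallel: k_eq = 3.4504 + 7.3785 = 10.829 N/mm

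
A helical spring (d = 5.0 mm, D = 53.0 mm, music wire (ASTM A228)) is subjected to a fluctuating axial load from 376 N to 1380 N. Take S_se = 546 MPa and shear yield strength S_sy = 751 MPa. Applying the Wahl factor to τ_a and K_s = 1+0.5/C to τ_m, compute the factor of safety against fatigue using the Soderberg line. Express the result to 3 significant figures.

0.408

C = D/d = 53.0/5.0 = 10.6000; K_W = (4C−1)/(4C−4)+0.615/C = 1.1361; K_s = 1+0.5/C = 1.0472
F_a = (F_max−F_min)/2 = 502 N; F_m = (F_max+F_min)/2 = 878 N
τ_a = K_W·8F_aD/(πd³) = 1.1361 × 542.01 = 615.8 MPa
τ_m = K_s·8F_mD/(πd³) = 1.0472 × 947.98 = 992.7 MPa
Soderberg: 1/n_f = τ_a/S_se + τ_m/S_sy = 615.8/546 + 992.7/751 = 1.12785 + 1.32184 = 2.4497
n_f = 1/2.4497 = 0.4082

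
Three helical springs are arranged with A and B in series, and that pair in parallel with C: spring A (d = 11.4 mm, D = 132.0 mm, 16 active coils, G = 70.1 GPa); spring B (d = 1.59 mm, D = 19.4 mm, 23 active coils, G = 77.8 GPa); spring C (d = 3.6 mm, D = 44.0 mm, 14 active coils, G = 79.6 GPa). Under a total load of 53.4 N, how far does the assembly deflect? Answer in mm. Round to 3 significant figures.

30.7 mm

k_A = Gd⁴/(8D³N_a) = (70.1×10³)(11.4⁴)/(8·132.0³·16) = 4.0217 N/mm
k_B = Gd⁴/(8D³N_a) = (77.8×10³)(1.59⁴)/(8·19.4³·23) = 0.37012 N/mm
k_C = Gd⁴/(8D³N_a) = (79.6×10³)(3.6⁴)/(8·44.0³·14) = 1.4014 N/mm
Springs A,B series: k_AB = 1/(1/4.0217+1/0.37012) = 0.33893 N/mm; parallel with C: k_eq = 0.33893+1.4014 = 1.7403 N/mm
δ = F/k_eq = 53.4/1.7403 = 30.685 mm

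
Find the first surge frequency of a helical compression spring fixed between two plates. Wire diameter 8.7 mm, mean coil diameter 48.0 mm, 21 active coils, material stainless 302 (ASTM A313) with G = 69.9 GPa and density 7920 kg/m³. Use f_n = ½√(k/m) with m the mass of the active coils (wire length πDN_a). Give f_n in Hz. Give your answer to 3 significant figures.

k = Gd⁴/(8D³N_a) = (69.9×10³)(8.7⁴)/(8·48.0³·21) = 21.554 N/mm = 21554 N/m
Wire length L = πDN_a = π·48.0·21 = 3166.7 mm
m = ρ·(πd²/4)·L = 7920 × 59.447×10⁻⁶ m² × 3.1667 m = 1.491 kg
f_n = ½√(k/m) = 0.5·√(21554/1.491) = 0.5·√(14456) = 60.117 Hz

60.1 Hz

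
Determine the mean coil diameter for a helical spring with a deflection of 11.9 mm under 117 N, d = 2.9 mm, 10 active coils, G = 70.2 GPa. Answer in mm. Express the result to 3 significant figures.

Required rate k = F/δ = 117/11.9 = 9.8319 N/mm
D = (Gd⁴/(8N_a·k))^(1/3) = (70.2×10³·2.9⁴/(8·10·9.8319))^(1/3)
  = (6312.48)^(1/3) = 18.4813 mm

18.5 mm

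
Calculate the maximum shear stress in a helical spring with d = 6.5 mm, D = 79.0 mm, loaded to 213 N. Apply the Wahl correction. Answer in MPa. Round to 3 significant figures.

Spring index C = D/d = 79.0/6.5 = 12.1538
K_W = (4C−1)/(4C−4) + 0.615/C = 47.615/44.615 + 0.0506 = 1.1178
τ₀ = 8FD/(πd³) = 8·213·79.0/(π·6.5³) = 134616/862.76 = 156.03 MPa
τ_max = K·τ₀ = 1.1178 × 156.03 = 174.42 MPa

174 MPa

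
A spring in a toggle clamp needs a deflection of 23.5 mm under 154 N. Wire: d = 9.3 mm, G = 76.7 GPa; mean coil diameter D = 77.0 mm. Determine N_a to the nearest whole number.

24

Required rate k = F/δ = 154/23.5 = 6.5532 N/mm
N_a = Gd⁴/(8D³k) = (76.7×10³ × 9.3⁴)/(8 × 77.0³ × 6.5532)
    = 5.73756e+08 / 2.3934e+07 = 23.97 → 24 coils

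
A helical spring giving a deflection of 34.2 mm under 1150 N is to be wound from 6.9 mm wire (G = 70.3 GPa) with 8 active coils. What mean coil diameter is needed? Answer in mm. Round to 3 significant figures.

Required rate k = F/δ = 1150/34.2 = 33.626 N/mm
D = (Gd⁴/(8N_a·k))^(1/3) = (70.3×10³·6.9⁴/(8·8·33.626))^(1/3)
  = (74045.7)^(1/3) = 41.9920 mm

42.0 mm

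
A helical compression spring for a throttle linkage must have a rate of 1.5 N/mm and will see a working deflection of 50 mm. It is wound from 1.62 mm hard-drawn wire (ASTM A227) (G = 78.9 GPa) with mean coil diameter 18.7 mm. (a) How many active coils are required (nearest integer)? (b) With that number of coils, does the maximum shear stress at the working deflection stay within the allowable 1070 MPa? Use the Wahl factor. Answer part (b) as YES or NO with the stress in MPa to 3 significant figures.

N_a = Gd⁴/(8D³k) = (78.9×10³)(1.62⁴)/(8·18.7³·1.5) = 6.925 → N_a = 7
Actual rate k = Gd⁴/(8D³·7) = 1.484 N/mm
Working load F = kδ = 1.484·50 = 74.198 N
C = 18.7/1.62 = 11.5432; K_W = (4C−1)/(4C−4)+0.615/C = 1.1244
τ_max = K_W·8FD/(πd³) = 1.1244·831.06 = 934.45 MPa
τ_max ≤ 1070 MPa → acceptable

(a) 7 coils; (b) YES, τ_max = 934 MPa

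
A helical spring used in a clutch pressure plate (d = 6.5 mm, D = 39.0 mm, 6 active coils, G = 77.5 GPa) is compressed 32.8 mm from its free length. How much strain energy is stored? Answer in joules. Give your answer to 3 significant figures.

k = Gd⁴/(8D³N_a) = (77.5×10³)(6.5⁴)/(8·39.0³·6) = 48.587 N/mm
U = ½kδ² = 0.5 × 48.587 × 32.8² = 26136 N·mm = 26.136 J

26.1 J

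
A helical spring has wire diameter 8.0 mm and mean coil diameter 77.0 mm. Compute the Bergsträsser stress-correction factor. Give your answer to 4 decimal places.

C = D/d = 77.0/8.0 = 9.6250
K_B = (4C+2)/(4C−3) = 40.500/35.500 = 1.1408

1.1408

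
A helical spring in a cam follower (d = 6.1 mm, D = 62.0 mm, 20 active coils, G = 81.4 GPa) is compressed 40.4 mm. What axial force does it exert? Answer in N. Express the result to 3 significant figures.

k = Gd⁴/(8D³N_a) = (81.4×10³)(6.1⁴)/(8·62.0³·20) = 2.9556 N/mm
F = k·δ = 2.9556 × 40.4 = 119.41 N

119 N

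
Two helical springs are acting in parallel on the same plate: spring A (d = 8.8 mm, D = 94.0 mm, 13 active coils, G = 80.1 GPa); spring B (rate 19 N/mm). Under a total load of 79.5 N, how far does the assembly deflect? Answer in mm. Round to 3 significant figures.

k_A = Gd⁴/(8D³N_a) = (80.1×10³)(8.8⁴)/(8·94.0³·13) = 5.5609 N/mm
Parallel: k_eq = 5.5609 + 19 = 24.561 N/mm
δ = F/k_eq = 79.5/24.561 = 3.2369 mm

3.24 mm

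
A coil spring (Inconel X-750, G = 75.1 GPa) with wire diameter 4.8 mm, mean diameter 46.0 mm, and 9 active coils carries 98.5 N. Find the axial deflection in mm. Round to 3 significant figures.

17.3 mm

k = Gd⁴/(8D³N_a) = (75.1×10³)(4.8⁴)/(8·46.0³·9) = 5.6885 N/mm
δ = F/k = 98.5 / 5.6885 = 17.316 mm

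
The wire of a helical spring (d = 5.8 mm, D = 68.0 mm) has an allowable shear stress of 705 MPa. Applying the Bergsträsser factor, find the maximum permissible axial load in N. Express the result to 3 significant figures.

713 N

C = D/d = 68.0/5.8 = 11.7241
K_B = (4C+2)/(4C−3) = 48.897/43.897 = 1.1139
τ_max = K·8FD/(πd³) → F_max = τ_allow·πd³/(8DK)
F_max = 705·π·5.8³/(8·68.0·1.1139) = 4.3214e+05/605.96 = 713.14 N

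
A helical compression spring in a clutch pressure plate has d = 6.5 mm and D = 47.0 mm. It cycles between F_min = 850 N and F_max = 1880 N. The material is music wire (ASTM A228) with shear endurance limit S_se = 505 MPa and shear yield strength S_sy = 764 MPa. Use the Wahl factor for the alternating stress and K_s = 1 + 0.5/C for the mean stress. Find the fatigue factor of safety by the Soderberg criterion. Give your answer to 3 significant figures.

C = D/d = 47.0/6.5 = 7.2308; K_W = (4C−1)/(4C−4)+0.615/C = 1.2054; K_s = 1+0.5/C = 1.0691
F_a = (F_max−F_min)/2 = 515 N; F_m = (F_max+F_min)/2 = 1365 N
τ_a = K_W·8F_aD/(πd³) = 1.2054 × 224.44 = 270.55 MPa
τ_m = K_s·8F_mD/(πd³) = 1.0691 × 594.88 = 636.02 MPa
Soderberg: 1/n_f = τ_a/S_se + τ_m/S_sy = 270.55/505 + 636.02/764 = 0.53574 + 0.83248 = 1.3682
n_f = 1/1.3682 = 0.7309

0.731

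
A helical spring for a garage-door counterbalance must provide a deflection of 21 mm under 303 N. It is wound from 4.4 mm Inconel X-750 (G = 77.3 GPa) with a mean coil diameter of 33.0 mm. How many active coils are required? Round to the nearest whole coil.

7

Required rate k = F/δ = 303/21 = 14.429 N/mm
N_a = Gd⁴/(8D³k) = (77.3×10³ × 4.4⁴)/(8 × 33.0³ × 14.429)
    = 2.89728e+07 / 4.14816e+06 = 6.984 → 7 coils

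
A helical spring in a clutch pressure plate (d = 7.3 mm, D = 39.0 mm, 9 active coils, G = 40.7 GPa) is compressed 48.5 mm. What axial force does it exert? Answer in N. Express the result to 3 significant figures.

k = Gd⁴/(8D³N_a) = (40.7×10³)(7.3⁴)/(8·39.0³·9) = 27.062 N/mm
F = k·δ = 27.062 × 48.5 = 1312.5 N

1310 N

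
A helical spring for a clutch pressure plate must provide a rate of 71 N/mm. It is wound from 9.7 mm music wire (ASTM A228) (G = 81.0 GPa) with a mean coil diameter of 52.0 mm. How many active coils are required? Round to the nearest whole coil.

9

N_a = Gd⁴/(8D³k) = (81.0×10³ × 9.7⁴)/(8 × 52.0³ × 71)
    = 7.17087e+08 / 7.98653e+07 = 8.979 → 9 coils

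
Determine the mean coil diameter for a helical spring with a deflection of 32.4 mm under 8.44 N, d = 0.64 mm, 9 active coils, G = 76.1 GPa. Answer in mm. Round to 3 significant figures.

Required rate k = F/δ = 8.44/32.4 = 0.26049 N/mm
D = (Gd⁴/(8N_a·k))^(1/3) = (76.1×10³·0.64⁴/(8·9·0.26049))^(1/3)
  = (680.73)^(1/3) = 8.7968 mm

8.80 mm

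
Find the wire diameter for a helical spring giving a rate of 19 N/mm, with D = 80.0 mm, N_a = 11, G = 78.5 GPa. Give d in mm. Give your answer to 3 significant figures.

10.2 mm

d = (8D³N_a·k / G)^(1/4) = (8·80.0³·11·19 / (78.5×10³))^0.25
  = (10905)^0.25 = 10.2190 mm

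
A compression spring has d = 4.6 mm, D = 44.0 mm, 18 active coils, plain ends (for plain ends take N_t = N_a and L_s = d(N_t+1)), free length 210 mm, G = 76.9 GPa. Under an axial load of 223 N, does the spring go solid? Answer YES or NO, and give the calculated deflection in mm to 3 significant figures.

k = Gd⁴/(8D³N_a) = (76.9×10³)(4.6⁴)/(8·44.0³·18) = 2.807 N/mm
N_t = 18; L_s = 4.6·19 = 87.4 mm; δ_solid = L₀ − L_s = 210 − 87.4 = 122.6 mm
δ = F/k = 223/2.807 = 79.445 mm
δ < δ_solid → spring does not go solid

NO, δ = 79.4 mm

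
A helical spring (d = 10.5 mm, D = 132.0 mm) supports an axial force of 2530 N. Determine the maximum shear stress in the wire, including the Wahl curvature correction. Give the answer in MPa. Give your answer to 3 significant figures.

818 MPa

Spring index C = D/d = 132.0/10.5 = 12.5714
K_W = (4C−1)/(4C−4) + 0.615/C = 49.286/46.286 + 0.0489 = 1.1137
τ₀ = 8FD/(πd³) = 8·2530·132.0/(π·10.5³) = 2.67168e+06/3636.8 = 734.63 MPa
τ_max = K·τ₀ = 1.1137 × 734.63 = 818.18 MPa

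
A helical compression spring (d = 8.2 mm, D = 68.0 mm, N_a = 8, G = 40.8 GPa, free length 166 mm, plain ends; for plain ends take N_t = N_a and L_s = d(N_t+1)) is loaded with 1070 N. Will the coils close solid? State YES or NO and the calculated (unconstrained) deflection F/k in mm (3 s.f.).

YES, δ = 117 mm

k = Gd⁴/(8D³N_a) = (40.8×10³)(8.2⁴)/(8·68.0³·8) = 9.1666 N/mm
N_t = 8; L_s = 8.2·9 = 73.8 mm; δ_solid = L₀ − L_s = 166 − 73.8 = 92.2 mm
δ = F/k = 1070/9.1666 = 116.73 mm
δ ≥ δ_solid → spring goes solid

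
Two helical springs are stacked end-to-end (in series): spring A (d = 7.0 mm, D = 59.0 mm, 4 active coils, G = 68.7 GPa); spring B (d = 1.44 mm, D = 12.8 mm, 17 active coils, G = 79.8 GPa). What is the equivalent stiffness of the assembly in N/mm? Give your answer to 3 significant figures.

k_A = Gd⁴/(8D³N_a) = (68.7×10³)(7.0⁴)/(8·59.0³·4) = 25.098 N/mm
k_B = Gd⁴/(8D³N_a) = (79.8×10³)(1.44⁴)/(8·12.8³·17) = 1.2031 N/mm
Series: 1/k_eq = 1/25.098 + 1/1.2031 = 0.87106; k_eq = 1.148 N/mm

1.15 N/mm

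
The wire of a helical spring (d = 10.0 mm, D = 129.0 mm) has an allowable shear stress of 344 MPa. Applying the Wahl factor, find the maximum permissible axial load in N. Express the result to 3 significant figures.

C = D/d = 129.0/10.0 = 12.9000
K_W = (4C−1)/(4C−4) + 0.615/C = 50.600/47.600 + 0.0477 = 1.1107
τ_max = K·8FD/(πd³) → F_max = τ_allow·πd³/(8DK)
F_max = 344·π·10.0³/(8·129.0·1.1107) = 1.0807e+06/1146.2 = 942.83 N

943 N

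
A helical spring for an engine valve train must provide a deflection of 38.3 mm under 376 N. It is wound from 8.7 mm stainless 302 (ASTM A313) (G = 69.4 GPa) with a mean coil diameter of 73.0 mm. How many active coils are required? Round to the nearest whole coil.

13

Required rate k = F/δ = 376/38.3 = 9.8172 N/mm
N_a = Gd⁴/(8D³k) = (69.4×10³ × 8.7⁴)/(8 × 73.0³ × 9.8172)
    = 3.97591e+08 / 3.05526e+07 = 13.01 → 13 coils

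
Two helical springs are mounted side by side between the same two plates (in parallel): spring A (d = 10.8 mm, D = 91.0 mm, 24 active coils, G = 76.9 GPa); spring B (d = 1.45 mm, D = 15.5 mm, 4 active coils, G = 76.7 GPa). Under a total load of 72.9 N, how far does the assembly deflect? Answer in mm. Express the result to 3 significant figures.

k_A = Gd⁴/(8D³N_a) = (76.9×10³)(10.8⁴)/(8·91.0³·24) = 7.231 N/mm
k_B = Gd⁴/(8D³N_a) = (76.7×10³)(1.45⁴)/(8·15.5³·4) = 2.8453 N/mm
Parallel: k_eq = 7.231 + 2.8453 = 10.076 N/mm
δ = F/k_eq = 72.9/10.076 = 7.2349 mm

7.23 mm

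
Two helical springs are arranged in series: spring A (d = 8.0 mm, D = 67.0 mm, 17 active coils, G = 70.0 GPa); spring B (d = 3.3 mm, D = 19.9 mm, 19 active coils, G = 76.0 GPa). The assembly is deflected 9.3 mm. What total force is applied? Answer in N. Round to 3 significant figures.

33.7 N

k_A = Gd⁴/(8D³N_a) = (70.0×10³)(8.0⁴)/(8·67.0³·17) = 7.0096 N/mm
k_B = Gd⁴/(8D³N_a) = (76.0×10³)(3.3⁴)/(8·19.9³·19) = 7.5243 N/mm
Series: 1/k_eq = 1/7.0096 + 1/7.5243 = 0.27556; k_eq = 3.6289 N/mm
F = k_eq·δ = 3.6289·9.3 = 33.749 N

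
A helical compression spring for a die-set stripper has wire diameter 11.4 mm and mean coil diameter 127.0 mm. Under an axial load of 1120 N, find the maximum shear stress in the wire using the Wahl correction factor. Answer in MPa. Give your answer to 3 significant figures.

276 MPa

Spring index C = D/d = 127.0/11.4 = 11.1404
K_W = (4C−1)/(4C−4) + 0.615/C = 43.561/40.561 + 0.0552 = 1.1292
τ₀ = 8FD/(πd³) = 8·1120·127.0/(π·11.4³) = 1.13792e+06/4654.4 = 244.48 MPa
τ_max = K·τ₀ = 1.1292 × 244.48 = 276.06 MPa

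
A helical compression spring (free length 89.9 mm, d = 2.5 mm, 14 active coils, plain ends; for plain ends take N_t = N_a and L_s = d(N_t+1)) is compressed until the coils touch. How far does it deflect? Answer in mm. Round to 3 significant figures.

52.4 mm

N_t = 14; L_s = 2.5·15 = 37.5 mm
δ_solid = L₀ − L_s = 89.9 − 37.5 = 52.4 mm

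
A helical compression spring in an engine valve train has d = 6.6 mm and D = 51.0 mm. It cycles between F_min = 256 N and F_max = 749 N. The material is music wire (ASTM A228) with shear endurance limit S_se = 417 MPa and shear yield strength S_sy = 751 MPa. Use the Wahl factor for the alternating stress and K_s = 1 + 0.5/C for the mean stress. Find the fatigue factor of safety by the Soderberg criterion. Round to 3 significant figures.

1.56

C = D/d = 51.0/6.6 = 7.7273; K_W = (4C−1)/(4C−4)+0.615/C = 1.1911; K_s = 1+0.5/C = 1.0647
F_a = (F_max−F_min)/2 = 246.5 N; F_m = (F_max+F_min)/2 = 502.5 N
τ_a = K_W·8F_aD/(πd³) = 1.1911 × 111.35 = 132.63 MPa
τ_m = K_s·8F_mD/(πd³) = 1.0647 × 226.99 = 241.68 MPa
Soderberg: 1/n_f = τ_a/S_se + τ_m/S_sy = 132.63/417 + 241.68/751 = 0.31805 + 0.32181 = 0.63987
n_f = 1/0.63987 = 1.563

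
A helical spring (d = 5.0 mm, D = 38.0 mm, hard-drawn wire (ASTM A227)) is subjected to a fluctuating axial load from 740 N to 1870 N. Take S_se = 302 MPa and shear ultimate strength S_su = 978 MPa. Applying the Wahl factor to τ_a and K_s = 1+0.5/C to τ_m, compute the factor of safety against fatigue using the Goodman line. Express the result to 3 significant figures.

0.353

C = D/d = 38.0/5.0 = 7.6000; K_W = (4C−1)/(4C−4)+0.615/C = 1.1946; K_s = 1+0.5/C = 1.0658
F_a = (F_max−F_min)/2 = 565 N; F_m = (F_max+F_min)/2 = 1305 N
τ_a = K_W·8F_aD/(πd³) = 1.1946 × 437.38 = 522.48 MPa
τ_m = K_s·8F_mD/(πd³) = 1.0658 × 1010.2 = 1076.7 MPa
Goodman: 1/n_f = τ_a/S_se + τ_m/S_su = 522.48/302 + 1076.7/978 = 1.73006 + 1.10092 = 2.831
n_f = 1/2.831 = 0.3532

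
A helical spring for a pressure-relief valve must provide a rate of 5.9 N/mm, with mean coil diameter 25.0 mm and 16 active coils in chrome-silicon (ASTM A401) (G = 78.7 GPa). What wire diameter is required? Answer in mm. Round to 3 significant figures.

3.50 mm

d = (8D³N_a·k / G)^(1/4) = (8·25.0³·16·5.9 / (78.7×10³))^0.25
  = (149.94)^0.25 = 3.4993 mm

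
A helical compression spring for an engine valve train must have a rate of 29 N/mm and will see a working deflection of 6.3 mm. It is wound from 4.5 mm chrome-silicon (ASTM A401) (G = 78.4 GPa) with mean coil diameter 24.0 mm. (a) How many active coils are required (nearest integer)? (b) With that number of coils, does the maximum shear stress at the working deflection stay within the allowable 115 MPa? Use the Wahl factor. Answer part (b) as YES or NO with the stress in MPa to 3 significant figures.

N_a = Gd⁴/(8D³k) = (78.4×10³)(4.5⁴)/(8·24.0³·29) = 10.02 → N_a = 10
Actual rate k = Gd⁴/(8D³·10) = 29.07 N/mm
Working load F = kδ = 29.07·6.3 = 183.14 N
C = 24.0/4.5 = 5.3333; K_W = (4C−1)/(4C−4)+0.615/C = 1.2884
τ_max = K_W·8FD/(πd³) = 1.2884·122.83 = 158.25 MPa
τ_max > 115 MPa → exceeds allowable

(a) 10 coils; (b) NO, τ_max = 158 MPa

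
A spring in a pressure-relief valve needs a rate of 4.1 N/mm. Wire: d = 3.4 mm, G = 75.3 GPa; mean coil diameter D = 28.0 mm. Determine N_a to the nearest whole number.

N_a = Gd⁴/(8D³k) = (75.3×10³ × 3.4⁴)/(8 × 28.0³ × 4.1)
    = 1.00626e+07 / 720026 = 13.98 → 14 coils

14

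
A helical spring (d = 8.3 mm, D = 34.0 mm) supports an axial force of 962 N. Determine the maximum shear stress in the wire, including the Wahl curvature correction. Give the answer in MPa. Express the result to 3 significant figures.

203 MPa

Spring index C = D/d = 34.0/8.3 = 4.0964
K_W = (4C−1)/(4C−4) + 0.615/C = 15.386/12.386 + 0.1501 = 1.3924
τ₀ = 8FD/(πd³) = 8·962·34.0/(π·8.3³) = 261664/1796.3 = 145.67 MPa
τ_max = K·τ₀ = 1.3924 × 145.67 = 202.82 MPa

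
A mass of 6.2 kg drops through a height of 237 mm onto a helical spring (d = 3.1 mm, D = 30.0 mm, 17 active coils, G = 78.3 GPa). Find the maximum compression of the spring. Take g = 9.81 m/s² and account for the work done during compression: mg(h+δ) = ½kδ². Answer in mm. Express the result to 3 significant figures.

156 mm

k = Gd⁴/(8D³N_a) = (78.3×10³)(3.1⁴)/(8·30.0³·17) = 1.9693 N/mm
W = mg = 6.2 × 9.81 = 60.822 N
½kδ² − Wδ − Wh = 0 → δ = (W + √(W² + 2kWh))/k
δ = (60.822 + √(3699.3 + 56773.4))/1.9693 = (60.822 + 245.91)/1.9693 = 155.76 mm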